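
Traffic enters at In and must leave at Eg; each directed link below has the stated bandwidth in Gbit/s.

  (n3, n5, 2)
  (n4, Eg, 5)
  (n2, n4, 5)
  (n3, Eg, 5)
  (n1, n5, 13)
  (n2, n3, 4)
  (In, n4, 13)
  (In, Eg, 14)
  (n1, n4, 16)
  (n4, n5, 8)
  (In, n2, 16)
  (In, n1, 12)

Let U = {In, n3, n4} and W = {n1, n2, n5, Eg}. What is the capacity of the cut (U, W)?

Edges leaving {In, n3, n4}: In→n1 (12), In→n2 (16), In→Eg (14), n3→n5 (2), n3→Eg (5), n4→n5 (8), n4→Eg (5).
Cut capacity = 12 + 16 + 14 + 2 + 5 + 8 + 5 = 62.

62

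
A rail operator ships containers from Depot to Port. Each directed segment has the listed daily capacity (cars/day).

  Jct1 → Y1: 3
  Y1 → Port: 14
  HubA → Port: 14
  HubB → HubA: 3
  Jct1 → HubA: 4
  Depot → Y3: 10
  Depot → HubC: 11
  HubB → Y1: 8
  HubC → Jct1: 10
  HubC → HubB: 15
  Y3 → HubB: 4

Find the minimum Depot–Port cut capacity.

Augment Depot→HubC→Jct1→HubA→Port: bottleneck 4, flow now 4.
Augment Depot→HubC→Jct1→Y1→Port: bottleneck 3, flow now 7.
Augment Depot→HubC→HubB→HubA→Port: bottleneck 3, flow now 10.
Augment Depot→HubC→HubB→Y1→Port: bottleneck 1, flow now 11.
Augment Depot→Y3→HubB→Y1→Port: bottleneck 4, flow now 15.
No augmenting path remains; maximum flow = 15.
By max-flow min-cut, the minimum cut capacity equals the max flow.
In the residual graph, reachable from Depot: {Depot, Y3}.
Min-cut edges: Depot→HubC (11), Y3→HubB (4); capacity 11 + 4 = 15.

15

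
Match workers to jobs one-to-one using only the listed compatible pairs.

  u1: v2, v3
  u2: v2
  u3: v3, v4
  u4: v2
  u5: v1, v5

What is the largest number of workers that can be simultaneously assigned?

Unit-capacity flow: source→left, listed edges, right→sink; max matching = max flow.
Augmenting path u1→v2 (+1); matched 1.
Augmenting path u3→v3 (+1); matched 2.
Augmenting path u5→v1 (+1); matched 3.
Augmenting path u2→v2→u1→v3→u3→v4 (+1); matched 4.
No augmenting path remains; maximum matching = 4.
König certificate: {u1, u3, u5, v2} is a vertex cover of size 4 (every listed pair touches it), so no matching can be larger.

4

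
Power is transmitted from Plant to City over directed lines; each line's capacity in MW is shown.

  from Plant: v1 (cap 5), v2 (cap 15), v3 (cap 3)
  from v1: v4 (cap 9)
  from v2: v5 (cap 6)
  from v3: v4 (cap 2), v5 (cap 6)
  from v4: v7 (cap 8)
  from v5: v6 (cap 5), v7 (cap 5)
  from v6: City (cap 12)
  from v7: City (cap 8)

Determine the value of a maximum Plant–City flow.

Augment Plant→v1→v4→v7→City: bottleneck 5, flow now 5.
Augment Plant→v2→v5→v6→City: bottleneck 5, flow now 10.
Augment Plant→v2→v5→v7→City: bottleneck 1, flow now 11.
Augment Plant→v3→v4→v7→City: bottleneck 2, flow now 13.
No augmenting path remains; maximum flow = 13.
In the residual graph, reachable from Plant: {Plant, v1, v2, v3, v4, v5, v7}.
Min-cut edges: v5→v6 (5), v7→City (8); capacity 5 + 8 = 13.
This cut is saturated, so no flow can exceed 13.

13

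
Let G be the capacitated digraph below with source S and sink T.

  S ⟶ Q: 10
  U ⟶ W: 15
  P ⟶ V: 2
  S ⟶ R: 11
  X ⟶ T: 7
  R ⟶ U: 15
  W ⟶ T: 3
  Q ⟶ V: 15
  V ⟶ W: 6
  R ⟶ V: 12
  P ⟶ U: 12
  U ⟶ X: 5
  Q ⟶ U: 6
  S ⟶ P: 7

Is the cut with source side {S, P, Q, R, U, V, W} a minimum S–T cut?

Given cut capacity: 5 + 3 = 8.
Augment S→P→U→W→T: bottleneck 3, flow now 3.
Augment S→P→U→X→T: bottleneck 4, flow now 7.
Augment S→Q→U→X→T: bottleneck 1, flow now 8.
No augmenting path remains; maximum flow = 8.
Cut capacity 8 equals the max flow, so it is a minimum cut.

Yes — it is a minimum cut (capacity 8).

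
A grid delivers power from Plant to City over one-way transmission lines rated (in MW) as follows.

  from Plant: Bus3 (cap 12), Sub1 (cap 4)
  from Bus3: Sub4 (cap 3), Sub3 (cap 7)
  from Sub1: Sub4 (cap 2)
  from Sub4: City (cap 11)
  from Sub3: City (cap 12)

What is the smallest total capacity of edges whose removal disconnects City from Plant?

12

Augment Plant→Bus3→Sub4→City: bottleneck 3, flow now 3.
Augment Plant→Bus3→Sub3→City: bottleneck 7, flow now 10.
Augment Plant→Sub1→Sub4→City: bottleneck 2, flow now 12.
No augmenting path remains; maximum flow = 12.
By max-flow min-cut, the minimum cut capacity equals the max flow.
In the residual graph, reachable from Plant: {Plant, Bus3, Sub1}.
Min-cut edges: Bus3→Sub4 (3), Bus3→Sub3 (7), Sub1→Sub4 (2); capacity 3 + 7 + 2 = 12.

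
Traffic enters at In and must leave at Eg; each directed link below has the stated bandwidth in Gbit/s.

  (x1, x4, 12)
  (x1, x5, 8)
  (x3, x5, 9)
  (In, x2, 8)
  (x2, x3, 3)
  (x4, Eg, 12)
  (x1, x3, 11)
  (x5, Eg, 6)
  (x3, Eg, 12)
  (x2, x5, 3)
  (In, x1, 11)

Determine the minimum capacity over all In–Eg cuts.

Augment In→x1→x3→Eg: bottleneck 11, flow now 11.
Augment In→x2→x3→Eg: bottleneck 1, flow now 12.
Augment In→x2→x5→Eg: bottleneck 3, flow now 15.
Augment In→x2→x3→x5→Eg: bottleneck 2, flow now 17.
No augmenting path remains; maximum flow = 17.
By max-flow min-cut, the minimum cut capacity equals the max flow.
In the residual graph, reachable from In: {In, x2}.
Min-cut edges: In→x1 (11), x2→x3 (3), x2→x5 (3); capacity 11 + 3 + 3 = 17.

17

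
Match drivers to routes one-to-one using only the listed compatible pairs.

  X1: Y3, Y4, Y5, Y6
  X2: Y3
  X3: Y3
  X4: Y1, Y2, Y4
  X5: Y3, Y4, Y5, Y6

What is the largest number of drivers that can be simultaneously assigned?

Unit-capacity flow: source→left, listed edges, right→sink; max matching = max flow.
Augmenting path X1→Y3 (+1); matched 1.
Augmenting path X4→Y1 (+1); matched 2.
Augmenting path X5→Y4 (+1); matched 3.
Augmenting path X2→Y3→X1→Y5 (+1); matched 4.
No augmenting path remains; maximum matching = 4.
König certificate: {X1, X4, X5, Y3} is a vertex cover of size 4 (every listed pair touches it), so no matching can be larger.

4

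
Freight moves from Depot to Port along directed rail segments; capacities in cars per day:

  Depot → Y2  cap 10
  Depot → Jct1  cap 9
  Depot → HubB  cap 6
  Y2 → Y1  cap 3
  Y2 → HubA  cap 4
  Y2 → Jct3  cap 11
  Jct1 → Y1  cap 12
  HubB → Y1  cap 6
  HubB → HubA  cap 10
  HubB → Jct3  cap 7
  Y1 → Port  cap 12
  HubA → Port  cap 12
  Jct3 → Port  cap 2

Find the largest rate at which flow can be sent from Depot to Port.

Augment Depot→Y2→Y1→Port: bottleneck 3, flow now 3.
Augment Depot→Y2→HubA→Port: bottleneck 4, flow now 7.
Augment Depot→Y2→Jct3→Port: bottleneck 2, flow now 9.
Augment Depot→Jct1→Y1→Port: bottleneck 9, flow now 18.
Augment Depot→HubB→HubA→Port: bottleneck 6, flow now 24.
No augmenting path remains; maximum flow = 24.
In the residual graph, reachable from Depot: {Depot, Y2, Jct3}.
Min-cut edges: Depot→Jct1 (9), Depot→HubB (6), Y2→Y1 (3), Y2→HubA (4), Jct3→Port (2); capacity 9 + 6 + 3 + 4 + 2 = 24.
This cut is saturated, so no flow can exceed 24.

24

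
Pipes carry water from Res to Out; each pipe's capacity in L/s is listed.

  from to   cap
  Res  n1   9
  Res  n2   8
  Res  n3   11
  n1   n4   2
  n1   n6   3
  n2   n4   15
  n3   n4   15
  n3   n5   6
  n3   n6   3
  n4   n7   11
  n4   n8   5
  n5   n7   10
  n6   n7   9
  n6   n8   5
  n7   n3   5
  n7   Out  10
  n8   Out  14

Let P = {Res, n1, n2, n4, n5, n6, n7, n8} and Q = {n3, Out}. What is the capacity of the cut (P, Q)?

Edges leaving {Res, n1, n2, n4, n5, n6, n7, n8}: Res→n3 (11), n7→n3 (5), n7→Out (10), n8→Out (14).
Cut capacity = 11 + 5 + 10 + 14 = 40.

40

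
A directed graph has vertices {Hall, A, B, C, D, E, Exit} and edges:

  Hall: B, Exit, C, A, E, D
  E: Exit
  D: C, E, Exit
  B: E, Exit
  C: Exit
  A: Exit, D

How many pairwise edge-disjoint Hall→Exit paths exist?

Assign every edge capacity 1; by Menger, the answer equals the max flow.
Path Hall→Exit (+1); total 1.
Path Hall→A→Exit (+1); total 2.
Path Hall→B→Exit (+1); total 3.
Path Hall→C→Exit (+1); total 4.
Path Hall→D→Exit (+1); total 5.
Path Hall→E→Exit (+1); total 6.
No residual Hall→Exit path; max flow = 6.
Certifying cut of size 6: {Hall→A, Hall→B, Hall→C, Hall→D, Hall→E, Hall→Exit}.

6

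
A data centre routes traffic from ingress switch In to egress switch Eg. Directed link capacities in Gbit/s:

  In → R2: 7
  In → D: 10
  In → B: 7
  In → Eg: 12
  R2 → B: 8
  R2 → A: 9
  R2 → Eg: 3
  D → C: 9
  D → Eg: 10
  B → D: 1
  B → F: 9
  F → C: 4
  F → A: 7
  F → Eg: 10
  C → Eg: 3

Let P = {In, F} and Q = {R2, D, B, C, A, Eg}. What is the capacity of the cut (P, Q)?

Edges leaving {In, F}: In→R2 (7), In→D (10), In→B (7), In→Eg (12), F→C (4), F→A (7), F→Eg (10).
Cut capacity = 7 + 10 + 7 + 12 + 4 + 7 + 10 = 57.

57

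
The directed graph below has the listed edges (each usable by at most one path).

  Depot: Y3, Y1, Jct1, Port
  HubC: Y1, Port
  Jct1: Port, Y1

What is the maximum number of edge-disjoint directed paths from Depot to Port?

2

Assign every edge capacity 1; by Menger, the answer equals the max flow.
Path Depot→Port (+1); total 1.
Path Depot→Jct1→Port (+1); total 2.
No residual Depot→Port path; max flow = 2.
Certifying cut of size 2: {Depot→Jct1, Depot→Port}.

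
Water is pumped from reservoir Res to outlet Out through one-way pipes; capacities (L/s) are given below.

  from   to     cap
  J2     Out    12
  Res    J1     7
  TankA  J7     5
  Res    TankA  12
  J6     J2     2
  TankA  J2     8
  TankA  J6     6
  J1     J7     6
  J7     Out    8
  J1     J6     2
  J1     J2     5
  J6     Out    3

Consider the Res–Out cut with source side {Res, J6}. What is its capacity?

24

Edges leaving {Res, J6}: Res→J1 (7), Res→TankA (12), J6→J2 (2), J6→Out (3).
Cut capacity = 7 + 12 + 2 + 3 = 24.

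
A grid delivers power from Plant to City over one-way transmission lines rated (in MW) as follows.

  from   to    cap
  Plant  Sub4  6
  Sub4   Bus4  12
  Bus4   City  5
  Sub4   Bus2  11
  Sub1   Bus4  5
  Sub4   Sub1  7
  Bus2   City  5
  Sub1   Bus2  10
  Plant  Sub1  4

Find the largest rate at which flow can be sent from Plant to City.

Augment Plant→Sub1→Bus2→City: bottleneck 4, flow now 4.
Augment Plant→Sub4→Bus2→City: bottleneck 1, flow now 5.
Augment Plant→Sub4→Bus4→City: bottleneck 5, flow now 10.
No augmenting path remains; maximum flow = 10.
In the residual graph, reachable from Plant: {Plant}.
Min-cut edges: Plant→Sub1 (4), Plant→Sub4 (6); capacity 4 + 6 = 10.
This cut is saturated, so no flow can exceed 10.

10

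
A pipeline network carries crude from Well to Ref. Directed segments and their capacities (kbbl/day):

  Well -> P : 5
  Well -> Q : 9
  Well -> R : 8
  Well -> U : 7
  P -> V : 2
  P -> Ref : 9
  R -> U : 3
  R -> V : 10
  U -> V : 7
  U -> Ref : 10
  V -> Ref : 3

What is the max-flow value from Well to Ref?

18

Augment Well→P→Ref: bottleneck 5, flow now 5.
Augment Well→U→Ref: bottleneck 7, flow now 12.
Augment Well→R→U→Ref: bottleneck 3, flow now 15.
Augment Well→R→V→Ref: bottleneck 3, flow now 18.
No augmenting path remains; maximum flow = 18.
In the residual graph, reachable from Well: {Well, Q, R, V}.
Min-cut edges: Well→P (5), Well→U (7), R→U (3), V→Ref (3); capacity 5 + 7 + 3 + 3 = 18.
This cut is saturated, so no flow can exceed 18.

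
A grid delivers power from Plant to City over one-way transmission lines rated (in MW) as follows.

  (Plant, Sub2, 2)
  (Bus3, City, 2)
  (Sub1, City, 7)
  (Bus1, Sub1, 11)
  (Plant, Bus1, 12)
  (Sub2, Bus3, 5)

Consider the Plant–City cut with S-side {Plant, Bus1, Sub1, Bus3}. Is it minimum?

No — its capacity is 11, but the minimum cut has capacity 9.

Given cut capacity: 2 + 7 + 2 = 11.
Augment Plant→Sub2→Bus3→City: bottleneck 2, flow now 2.
Augment Plant→Bus1→Sub1→City: bottleneck 7, flow now 9.
No augmenting path remains; maximum flow = 9.
In the residual graph, reachable from Plant: {Plant, Bus1, Sub1}.
Min-cut edges: Plant→Sub2 (2), Sub1→City (7); capacity 2 + 7 = 9.
Cut capacity 11 exceeds the max flow 9, so it is not minimum.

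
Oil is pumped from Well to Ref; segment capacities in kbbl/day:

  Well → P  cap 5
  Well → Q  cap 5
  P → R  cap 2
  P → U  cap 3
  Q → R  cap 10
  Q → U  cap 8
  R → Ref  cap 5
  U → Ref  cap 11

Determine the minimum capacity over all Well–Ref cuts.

10

Augment Well→P→R→Ref: bottleneck 2, flow now 2.
Augment Well→P→U→Ref: bottleneck 3, flow now 5.
Augment Well→Q→R→Ref: bottleneck 3, flow now 8.
Augment Well→Q→U→Ref: bottleneck 2, flow now 10.
No augmenting path remains; maximum flow = 10.
By max-flow min-cut, the minimum cut capacity equals the max flow.
In the residual graph, reachable from Well: {Well}.
Min-cut edges: Well→P (5), Well→Q (5); capacity 5 + 5 = 10.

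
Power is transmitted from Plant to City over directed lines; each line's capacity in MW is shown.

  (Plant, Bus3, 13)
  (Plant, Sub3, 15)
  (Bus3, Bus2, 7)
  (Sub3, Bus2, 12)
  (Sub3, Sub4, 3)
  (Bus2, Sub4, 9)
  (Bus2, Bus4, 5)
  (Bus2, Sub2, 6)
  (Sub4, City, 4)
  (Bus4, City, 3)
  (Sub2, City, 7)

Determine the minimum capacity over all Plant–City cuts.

Augment Plant→Sub3→Sub4→City: bottleneck 3, flow now 3.
Augment Plant→Bus3→Bus2→Sub4→City: bottleneck 1, flow now 4.
Augment Plant→Bus3→Bus2→Bus4→City: bottleneck 3, flow now 7.
Augment Plant→Bus3→Bus2→Sub2→City: bottleneck 3, flow now 10.
Augment Plant→Sub3→Bus2→Sub2→City: bottleneck 3, flow now 13.
No augmenting path remains; maximum flow = 13.
By max-flow min-cut, the minimum cut capacity equals the max flow.
In the residual graph, reachable from Plant: {Plant, Bus3, Sub3, Bus2, Sub4, Bus4}.
Min-cut edges: Bus2→Sub2 (6), Sub4→City (4), Bus4→City (3); capacity 6 + 4 + 3 = 13.

13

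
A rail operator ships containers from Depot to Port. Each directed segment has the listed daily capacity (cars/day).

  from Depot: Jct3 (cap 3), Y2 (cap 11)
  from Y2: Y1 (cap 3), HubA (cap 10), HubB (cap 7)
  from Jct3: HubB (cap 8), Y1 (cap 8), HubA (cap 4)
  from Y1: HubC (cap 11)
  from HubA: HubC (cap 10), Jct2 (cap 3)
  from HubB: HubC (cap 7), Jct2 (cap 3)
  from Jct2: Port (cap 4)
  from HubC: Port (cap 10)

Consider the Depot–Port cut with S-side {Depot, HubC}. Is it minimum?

No — its capacity is 24, but the minimum cut has capacity 14.

Given cut capacity: 11 + 3 + 10 = 24.
Augment Depot→Y2→Y1→HubC→Port: bottleneck 3, flow now 3.
Augment Depot→Y2→HubA→Jct2→Port: bottleneck 3, flow now 6.
Augment Depot→Y2→HubA→HubC→Port: bottleneck 5, flow now 11.
Augment Depot→Jct3→Y1→HubC→Port: bottleneck 2, flow now 13.
Augment Depot→Jct3→HubB→Jct2→Port: bottleneck 1, flow now 14.
No augmenting path remains; maximum flow = 14.
In the residual graph, reachable from Depot: {Depot}.
Min-cut edges: Depot→Y2 (11), Depot→Jct3 (3); capacity 11 + 3 = 14.
Cut capacity 24 exceeds the max flow 14, so it is not minimum.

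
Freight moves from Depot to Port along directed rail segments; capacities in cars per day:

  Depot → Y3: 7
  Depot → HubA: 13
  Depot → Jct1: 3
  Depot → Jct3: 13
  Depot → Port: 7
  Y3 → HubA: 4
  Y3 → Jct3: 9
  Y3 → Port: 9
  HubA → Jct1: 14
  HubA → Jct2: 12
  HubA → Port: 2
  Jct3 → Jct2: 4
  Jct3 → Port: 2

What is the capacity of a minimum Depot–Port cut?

18

Augment Depot→Port: bottleneck 7, flow now 7.
Augment Depot→Y3→Port: bottleneck 7, flow now 14.
Augment Depot→HubA→Port: bottleneck 2, flow now 16.
Augment Depot→Jct3→Port: bottleneck 2, flow now 18.
No augmenting path remains; maximum flow = 18.
By max-flow min-cut, the minimum cut capacity equals the max flow.
In the residual graph, reachable from Depot: {Depot, HubA, Jct1, Jct3, Jct2}.
Min-cut edges: Depot→Y3 (7), Depot→Port (7), HubA→Port (2), Jct3→Port (2); capacity 7 + 7 + 2 + 2 = 18.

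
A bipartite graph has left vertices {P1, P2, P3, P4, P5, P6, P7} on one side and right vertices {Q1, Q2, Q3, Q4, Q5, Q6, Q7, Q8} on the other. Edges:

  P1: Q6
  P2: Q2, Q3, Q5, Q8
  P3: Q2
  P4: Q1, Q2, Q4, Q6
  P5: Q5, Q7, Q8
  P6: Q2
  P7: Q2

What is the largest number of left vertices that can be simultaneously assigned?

Unit-capacity flow: source→left, listed edges, right→sink; max matching = max flow.
Augmenting path P1→Q6 (+1); matched 1.
Augmenting path P2→Q2 (+1); matched 2.
Augmenting path P4→Q1 (+1); matched 3.
Augmenting path P5→Q5 (+1); matched 4.
Augmenting path P3→Q2→P2→Q3 (+1); matched 5.
No augmenting path remains; maximum matching = 5.
König certificate: {P1, P2, P4, P5, Q2} is a vertex cover of size 5 (every listed pair touches it), so no matching can be larger.

5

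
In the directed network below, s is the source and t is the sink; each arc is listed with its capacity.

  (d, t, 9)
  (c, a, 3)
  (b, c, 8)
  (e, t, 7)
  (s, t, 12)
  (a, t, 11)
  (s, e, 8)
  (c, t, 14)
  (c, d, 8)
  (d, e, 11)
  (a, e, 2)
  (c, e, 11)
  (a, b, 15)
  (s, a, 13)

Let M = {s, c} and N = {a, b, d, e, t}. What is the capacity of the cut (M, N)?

Edges leaving {s, c}: s→a (13), s→e (8), s→t (12), c→a (3), c→d (8), c→e (11), c→t (14).
Cut capacity = 13 + 8 + 12 + 3 + 8 + 11 + 14 = 69.

69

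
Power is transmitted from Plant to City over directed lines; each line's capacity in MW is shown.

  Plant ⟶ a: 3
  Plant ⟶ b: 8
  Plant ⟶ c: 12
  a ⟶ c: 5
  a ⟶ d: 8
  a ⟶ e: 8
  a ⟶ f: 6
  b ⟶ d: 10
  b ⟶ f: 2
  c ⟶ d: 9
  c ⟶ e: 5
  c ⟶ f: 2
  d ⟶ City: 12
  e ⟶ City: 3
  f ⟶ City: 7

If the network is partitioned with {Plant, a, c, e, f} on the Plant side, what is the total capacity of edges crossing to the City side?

Edges leaving {Plant, a, c, e, f}: Plant→b (8), a→d (8), c→d (9), e→City (3), f→City (7).
Cut capacity = 8 + 8 + 9 + 3 + 7 = 35.

35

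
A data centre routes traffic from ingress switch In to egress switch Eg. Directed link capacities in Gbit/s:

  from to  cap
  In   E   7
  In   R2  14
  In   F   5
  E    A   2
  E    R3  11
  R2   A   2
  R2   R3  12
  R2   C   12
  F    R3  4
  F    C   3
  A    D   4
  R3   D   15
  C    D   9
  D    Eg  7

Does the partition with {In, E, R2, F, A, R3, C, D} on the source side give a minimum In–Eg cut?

Given cut capacity: 7 = 7.
Augment In→E→A→D→Eg: bottleneck 2, flow now 2.
Augment In→E→R3→D→Eg: bottleneck 5, flow now 7.
No augmenting path remains; maximum flow = 7.
Cut capacity 7 equals the max flow, so it is a minimum cut.

Yes — it is a minimum cut (capacity 7).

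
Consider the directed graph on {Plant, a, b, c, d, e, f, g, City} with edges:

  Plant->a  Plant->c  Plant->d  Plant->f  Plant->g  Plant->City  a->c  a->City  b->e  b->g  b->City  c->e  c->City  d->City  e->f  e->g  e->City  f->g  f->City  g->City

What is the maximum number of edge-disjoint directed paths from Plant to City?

Assign every edge capacity 1; by Menger, the answer equals the max flow.
Path Plant→City (+1); total 1.
Path Plant→a→City (+1); total 2.
Path Plant→c→City (+1); total 3.
Path Plant→d→City (+1); total 4.
Path Plant→f→City (+1); total 5.
Path Plant→g→City (+1); total 6.
No residual Plant→City path; max flow = 6.
Certifying cut of size 6: {Plant→City, Plant→a, Plant→c, Plant→d, Plant→f, Plant→g}.

6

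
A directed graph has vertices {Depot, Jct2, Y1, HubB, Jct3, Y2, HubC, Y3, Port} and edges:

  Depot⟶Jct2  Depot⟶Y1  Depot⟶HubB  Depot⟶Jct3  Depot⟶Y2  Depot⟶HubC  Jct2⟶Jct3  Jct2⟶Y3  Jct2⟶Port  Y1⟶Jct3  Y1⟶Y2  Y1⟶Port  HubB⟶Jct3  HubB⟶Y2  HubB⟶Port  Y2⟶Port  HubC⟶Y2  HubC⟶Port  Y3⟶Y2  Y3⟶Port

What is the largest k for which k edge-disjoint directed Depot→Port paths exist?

5

Assign every edge capacity 1; by Menger, the answer equals the max flow.
Path Depot→Jct2→Port (+1); total 1.
Path Depot→Y1→Port (+1); total 2.
Path Depot→HubB→Port (+1); total 3.
Path Depot→Y2→Port (+1); total 4.
Path Depot→HubC→Port (+1); total 5.
No residual Depot→Port path; max flow = 5.
Certifying cut of size 5: {Depot→HubB, Depot→HubC, Depot→Jct2, Depot→Y1, Depot→Y2}.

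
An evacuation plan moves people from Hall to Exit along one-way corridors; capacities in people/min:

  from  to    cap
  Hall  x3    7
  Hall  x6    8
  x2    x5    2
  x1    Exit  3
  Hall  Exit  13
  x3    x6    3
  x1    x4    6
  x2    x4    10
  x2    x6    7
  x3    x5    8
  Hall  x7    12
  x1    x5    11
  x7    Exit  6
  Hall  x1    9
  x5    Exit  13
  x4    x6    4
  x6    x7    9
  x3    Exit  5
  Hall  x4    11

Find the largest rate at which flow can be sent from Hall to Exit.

35

Augment Hall→Exit: bottleneck 13, flow now 13.
Augment Hall→x1→Exit: bottleneck 3, flow now 16.
Augment Hall→x3→Exit: bottleneck 5, flow now 21.
Augment Hall→x7→Exit: bottleneck 6, flow now 27.
Augment Hall→x1→x5→Exit: bottleneck 6, flow now 33.
Augment Hall→x3→x5→Exit: bottleneck 2, flow now 35.
No augmenting path remains; maximum flow = 35.
In the residual graph, reachable from Hall: {Hall, x4, x6, x7}.
Min-cut edges: Hall→x1 (9), Hall→x3 (7), Hall→Exit (13), x7→Exit (6); capacity 9 + 7 + 13 + 6 = 35.
This cut is saturated, so no flow can exceed 35.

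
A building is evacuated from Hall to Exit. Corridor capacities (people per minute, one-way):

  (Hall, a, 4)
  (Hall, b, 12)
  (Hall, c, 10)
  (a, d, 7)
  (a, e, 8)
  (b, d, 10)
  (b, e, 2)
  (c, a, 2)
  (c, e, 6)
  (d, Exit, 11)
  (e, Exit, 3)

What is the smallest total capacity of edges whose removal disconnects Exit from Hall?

Augment Hall→a→d→Exit: bottleneck 4, flow now 4.
Augment Hall→b→d→Exit: bottleneck 7, flow now 11.
Augment Hall→b→e→Exit: bottleneck 2, flow now 13.
Augment Hall→c→e→Exit: bottleneck 1, flow now 14.
No augmenting path remains; maximum flow = 14.
By max-flow min-cut, the minimum cut capacity equals the max flow.
In the residual graph, reachable from Hall: {Hall, a, b, c, d, e}.
Min-cut edges: d→Exit (11), e→Exit (3); capacity 11 + 3 = 14.

14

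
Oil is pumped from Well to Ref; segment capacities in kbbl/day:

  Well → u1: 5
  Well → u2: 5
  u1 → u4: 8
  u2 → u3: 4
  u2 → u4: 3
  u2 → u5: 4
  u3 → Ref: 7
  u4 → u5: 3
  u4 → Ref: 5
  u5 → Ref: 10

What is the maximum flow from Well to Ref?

Augment Well→u1→u4→Ref: bottleneck 5, flow now 5.
Augment Well→u2→u3→Ref: bottleneck 4, flow now 9.
Augment Well→u2→u5→Ref: bottleneck 1, flow now 10.
No augmenting path remains; maximum flow = 10.
In the residual graph, reachable from Well: {Well}.
Min-cut edges: Well→u1 (5), Well→u2 (5); capacity 5 + 5 = 10.
This cut is saturated, so no flow can exceed 10.

10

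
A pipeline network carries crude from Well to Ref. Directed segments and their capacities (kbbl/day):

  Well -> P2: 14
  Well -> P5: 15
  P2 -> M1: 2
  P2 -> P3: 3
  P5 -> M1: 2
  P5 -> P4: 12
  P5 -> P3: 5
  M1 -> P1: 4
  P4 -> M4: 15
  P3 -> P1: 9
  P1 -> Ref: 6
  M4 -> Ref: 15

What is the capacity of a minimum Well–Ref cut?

Augment Well→P2→M1→P1→Ref: bottleneck 2, flow now 2.
Augment Well→P2→P3→P1→Ref: bottleneck 3, flow now 5.
Augment Well→P5→M1→P1→Ref: bottleneck 1, flow now 6.
Augment Well→P5→P4→M4→Ref: bottleneck 12, flow now 18.
No augmenting path remains; maximum flow = 18.
By max-flow min-cut, the minimum cut capacity equals the max flow.
In the residual graph, reachable from Well: {Well, P2, P5, M1, P3, P1}.
Min-cut edges: P5→P4 (12), P1→Ref (6); capacity 12 + 6 = 18.

18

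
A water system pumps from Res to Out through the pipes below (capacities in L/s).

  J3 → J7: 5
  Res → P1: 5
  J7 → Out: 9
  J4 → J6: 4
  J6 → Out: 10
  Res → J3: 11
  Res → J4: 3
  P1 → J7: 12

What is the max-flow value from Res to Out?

12

Augment Res→P1→J7→Out: bottleneck 5, flow now 5.
Augment Res→J4→J6→Out: bottleneck 3, flow now 8.
Augment Res→J3→J7→Out: bottleneck 4, flow now 12.
No augmenting path remains; maximum flow = 12.
In the residual graph, reachable from Res: {Res, P1, J3, J7}.
Min-cut edges: Res→J4 (3), J7→Out (9); capacity 3 + 9 = 12.
This cut is saturated, so no flow can exceed 12.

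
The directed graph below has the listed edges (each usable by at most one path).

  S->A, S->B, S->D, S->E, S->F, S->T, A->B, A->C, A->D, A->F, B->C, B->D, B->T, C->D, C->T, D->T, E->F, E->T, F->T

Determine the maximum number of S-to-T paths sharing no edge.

Assign every edge capacity 1; by Menger, the answer equals the max flow.
Path S→T (+1); total 1.
Path S→B→T (+1); total 2.
Path S→D→T (+1); total 3.
Path S→E→T (+1); total 4.
Path S→F→T (+1); total 5.
Path S→A→C→T (+1); total 6.
No residual S→T path; max flow = 6.
Certifying cut of size 6: {S→A, S→B, S→D, S→E, S→F, S→T}.

6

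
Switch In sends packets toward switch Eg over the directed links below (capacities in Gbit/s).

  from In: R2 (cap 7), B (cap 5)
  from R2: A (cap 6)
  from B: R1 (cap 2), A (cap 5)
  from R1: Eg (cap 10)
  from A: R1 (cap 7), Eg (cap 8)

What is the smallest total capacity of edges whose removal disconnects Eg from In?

11

Augment In→R2→A→Eg: bottleneck 6, flow now 6.
Augment In→B→R1→Eg: bottleneck 2, flow now 8.
Augment In→B→A→Eg: bottleneck 2, flow now 10.
Augment In→B→A→R1→Eg: bottleneck 1, flow now 11.
No augmenting path remains; maximum flow = 11.
By max-flow min-cut, the minimum cut capacity equals the max flow.
In the residual graph, reachable from In: {In, R2}.
Min-cut edges: In→B (5), R2→A (6); capacity 5 + 6 = 11.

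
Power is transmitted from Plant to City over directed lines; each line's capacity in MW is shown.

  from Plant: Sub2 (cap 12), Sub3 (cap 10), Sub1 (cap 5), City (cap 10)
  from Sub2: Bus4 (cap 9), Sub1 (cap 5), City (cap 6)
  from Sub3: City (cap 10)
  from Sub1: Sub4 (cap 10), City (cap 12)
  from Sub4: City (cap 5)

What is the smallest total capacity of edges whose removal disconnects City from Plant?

Augment Plant→City: bottleneck 10, flow now 10.
Augment Plant→Sub2→City: bottleneck 6, flow now 16.
Augment Plant→Sub3→City: bottleneck 10, flow now 26.
Augment Plant→Sub1→City: bottleneck 5, flow now 31.
Augment Plant→Sub2→Sub1→City: bottleneck 5, flow now 36.
No augmenting path remains; maximum flow = 36.
By max-flow min-cut, the minimum cut capacity equals the max flow.
In the residual graph, reachable from Plant: {Plant, Sub2, Bus4}.
Min-cut edges: Plant→Sub3 (10), Plant→Sub1 (5), Plant→City (10), Sub2→Sub1 (5), Sub2→City (6); capacity 10 + 5 + 10 + 5 + 6 = 36.

36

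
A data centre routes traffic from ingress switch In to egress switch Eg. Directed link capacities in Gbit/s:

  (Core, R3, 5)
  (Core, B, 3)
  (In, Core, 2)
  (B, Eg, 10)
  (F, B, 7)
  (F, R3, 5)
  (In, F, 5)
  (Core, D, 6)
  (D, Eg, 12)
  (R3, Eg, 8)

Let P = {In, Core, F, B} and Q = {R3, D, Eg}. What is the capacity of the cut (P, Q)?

26

Edges leaving {In, Core, F, B}: Core→R3 (5), Core→D (6), F→R3 (5), B→Eg (10).
Cut capacity = 5 + 6 + 5 + 10 = 26.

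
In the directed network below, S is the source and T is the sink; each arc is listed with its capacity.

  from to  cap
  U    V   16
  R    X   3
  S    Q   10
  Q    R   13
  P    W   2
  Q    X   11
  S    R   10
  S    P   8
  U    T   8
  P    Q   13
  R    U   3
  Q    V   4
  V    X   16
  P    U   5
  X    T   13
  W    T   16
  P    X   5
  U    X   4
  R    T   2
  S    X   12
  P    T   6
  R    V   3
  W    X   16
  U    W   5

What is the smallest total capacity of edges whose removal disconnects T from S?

26

Augment S→P→T: bottleneck 6, flow now 6.
Augment S→R→T: bottleneck 2, flow now 8.
Augment S→X→T: bottleneck 12, flow now 20.
Augment S→P→U→T: bottleneck 2, flow now 22.
Augment S→Q→X→T: bottleneck 1, flow now 23.
Augment S→R→U→T: bottleneck 3, flow now 26.
No augmenting path remains; maximum flow = 26.
By max-flow min-cut, the minimum cut capacity equals the max flow.
In the residual graph, reachable from S: {S, Q, R, V, X}.
Min-cut edges: S→P (8), R→U (3), R→T (2), X→T (13); capacity 8 + 3 + 2 + 13 = 26.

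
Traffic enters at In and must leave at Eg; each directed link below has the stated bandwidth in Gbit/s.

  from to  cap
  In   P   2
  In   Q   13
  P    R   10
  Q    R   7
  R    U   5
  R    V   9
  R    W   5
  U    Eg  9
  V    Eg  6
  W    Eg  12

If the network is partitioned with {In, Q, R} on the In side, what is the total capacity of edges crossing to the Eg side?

Edges leaving {In, Q, R}: In→P (2), R→U (5), R→V (9), R→W (5).
Cut capacity = 2 + 5 + 9 + 5 = 21.

21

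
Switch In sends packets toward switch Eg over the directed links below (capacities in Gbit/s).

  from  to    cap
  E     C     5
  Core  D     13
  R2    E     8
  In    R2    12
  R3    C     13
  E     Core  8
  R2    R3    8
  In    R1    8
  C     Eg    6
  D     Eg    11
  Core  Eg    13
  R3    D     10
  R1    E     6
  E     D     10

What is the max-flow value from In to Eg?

18

Augment In→R2→R3→D→Eg: bottleneck 8, flow now 8.
Augment In→R2→E→D→Eg: bottleneck 3, flow now 11.
Augment In→R2→E→C→Eg: bottleneck 1, flow now 12.
Augment In→R1→E→C→Eg: bottleneck 4, flow now 16.
Augment In→R1→E→Core→Eg: bottleneck 2, flow now 18.
No augmenting path remains; maximum flow = 18.
In the residual graph, reachable from In: {In, R1}.
Min-cut edges: In→R2 (12), R1→E (6); capacity 12 + 6 = 18.
This cut is saturated, so no flow can exceed 18.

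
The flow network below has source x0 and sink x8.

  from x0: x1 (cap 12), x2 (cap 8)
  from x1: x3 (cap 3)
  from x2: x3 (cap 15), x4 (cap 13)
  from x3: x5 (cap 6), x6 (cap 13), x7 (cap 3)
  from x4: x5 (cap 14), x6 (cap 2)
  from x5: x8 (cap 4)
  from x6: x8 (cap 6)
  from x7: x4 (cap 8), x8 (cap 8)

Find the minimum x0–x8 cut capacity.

11

Augment x0→x1→x3→x5→x8: bottleneck 3, flow now 3.
Augment x0→x2→x3→x5→x8: bottleneck 1, flow now 4.
Augment x0→x2→x3→x6→x8: bottleneck 6, flow now 10.
Augment x0→x2→x3→x7→x8: bottleneck 1, flow now 11.
No augmenting path remains; maximum flow = 11.
By max-flow min-cut, the minimum cut capacity equals the max flow.
In the residual graph, reachable from x0: {x0, x1}.
Min-cut edges: x0→x2 (8), x1→x3 (3); capacity 8 + 3 = 11.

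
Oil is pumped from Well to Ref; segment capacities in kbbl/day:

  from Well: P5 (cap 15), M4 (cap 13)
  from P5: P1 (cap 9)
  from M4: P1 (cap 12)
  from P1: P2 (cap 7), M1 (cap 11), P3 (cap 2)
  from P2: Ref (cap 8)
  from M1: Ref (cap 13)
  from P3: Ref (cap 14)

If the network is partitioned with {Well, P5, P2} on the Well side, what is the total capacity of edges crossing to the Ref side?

Edges leaving {Well, P5, P2}: Well→M4 (13), P5→P1 (9), P2→Ref (8).
Cut capacity = 13 + 9 + 8 = 30.

30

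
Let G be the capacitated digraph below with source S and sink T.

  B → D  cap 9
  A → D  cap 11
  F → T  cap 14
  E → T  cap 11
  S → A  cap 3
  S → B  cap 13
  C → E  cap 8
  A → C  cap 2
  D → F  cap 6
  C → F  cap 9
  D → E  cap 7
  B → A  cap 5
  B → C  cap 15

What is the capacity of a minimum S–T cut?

Augment S→A→C→E→T: bottleneck 2, flow now 2.
Augment S→A→D→E→T: bottleneck 1, flow now 3.
Augment S→B→C→E→T: bottleneck 6, flow now 9.
Augment S→B→C→F→T: bottleneck 7, flow now 16.
No augmenting path remains; maximum flow = 16.
By max-flow min-cut, the minimum cut capacity equals the max flow.
In the residual graph, reachable from S: {S}.
Min-cut edges: S→A (3), S→B (13); capacity 3 + 13 = 16.

16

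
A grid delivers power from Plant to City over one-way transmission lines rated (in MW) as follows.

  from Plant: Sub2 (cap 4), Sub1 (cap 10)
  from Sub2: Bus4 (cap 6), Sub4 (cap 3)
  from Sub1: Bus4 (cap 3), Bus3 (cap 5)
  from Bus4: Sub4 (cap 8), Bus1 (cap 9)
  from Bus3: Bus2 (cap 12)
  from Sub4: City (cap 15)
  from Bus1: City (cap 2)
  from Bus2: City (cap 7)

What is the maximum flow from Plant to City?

Augment Plant→Sub2→Sub4→City: bottleneck 3, flow now 3.
Augment Plant→Sub2→Bus4→Sub4→City: bottleneck 1, flow now 4.
Augment Plant→Sub1→Bus4→Sub4→City: bottleneck 3, flow now 7.
Augment Plant→Sub1→Bus3→Bus2→City: bottleneck 5, flow now 12.
No augmenting path remains; maximum flow = 12.
In the residual graph, reachable from Plant: {Plant, Sub1}.
Min-cut edges: Plant→Sub2 (4), Sub1→Bus4 (3), Sub1→Bus3 (5); capacity 4 + 3 + 5 = 12.
This cut is saturated, so no flow can exceed 12.

12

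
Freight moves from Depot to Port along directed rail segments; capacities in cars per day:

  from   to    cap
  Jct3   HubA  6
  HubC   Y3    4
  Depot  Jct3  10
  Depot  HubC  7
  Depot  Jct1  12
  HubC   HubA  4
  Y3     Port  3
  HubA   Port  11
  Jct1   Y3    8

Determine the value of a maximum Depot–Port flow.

13

Augment Depot→Jct1→Y3→Port: bottleneck 3, flow now 3.
Augment Depot→HubC→HubA→Port: bottleneck 4, flow now 7.
Augment Depot→Jct3→HubA→Port: bottleneck 6, flow now 13.
No augmenting path remains; maximum flow = 13.
In the residual graph, reachable from Depot: {Depot, Jct1, HubC, Jct3, Y3}.
Min-cut edges: HubC→HubA (4), Jct3→HubA (6), Y3→Port (3); capacity 4 + 6 + 3 = 13.
This cut is saturated, so no flow can exceed 13.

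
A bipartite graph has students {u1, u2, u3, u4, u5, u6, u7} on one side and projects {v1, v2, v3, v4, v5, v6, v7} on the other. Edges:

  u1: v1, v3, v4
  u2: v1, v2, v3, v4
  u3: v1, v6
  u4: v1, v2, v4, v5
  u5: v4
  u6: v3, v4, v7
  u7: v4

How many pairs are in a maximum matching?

6

Unit-capacity flow: source→left, listed edges, right→sink; max matching = max flow.
Augmenting path u1→v1 (+1); matched 1.
Augmenting path u2→v2 (+1); matched 2.
Augmenting path u3→v6 (+1); matched 3.
Augmenting path u4→v4 (+1); matched 4.
Augmenting path u6→v3 (+1); matched 5.
Augmenting path u5→v4→u4→v5 (+1); matched 6.
No augmenting path remains; maximum matching = 6.
König certificate: {u1, u2, u3, u4, u6, v4} is a vertex cover of size 6 (every listed pair touches it), so no matching can be larger.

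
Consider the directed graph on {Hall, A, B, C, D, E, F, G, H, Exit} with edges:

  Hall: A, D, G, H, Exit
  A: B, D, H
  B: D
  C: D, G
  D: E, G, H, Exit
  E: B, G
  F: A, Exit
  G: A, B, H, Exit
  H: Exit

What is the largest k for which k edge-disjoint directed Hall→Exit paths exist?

Assign every edge capacity 1; by Menger, the answer equals the max flow.
Path Hall→Exit (+1); total 1.
Path Hall→D→Exit (+1); total 2.
Path Hall→G→Exit (+1); total 3.
Path Hall→H→Exit (+1); total 4.
No residual Hall→Exit path; max flow = 4.
Certifying cut of size 4: {D→Exit, G→Exit, H→Exit, Hall→Exit}.

4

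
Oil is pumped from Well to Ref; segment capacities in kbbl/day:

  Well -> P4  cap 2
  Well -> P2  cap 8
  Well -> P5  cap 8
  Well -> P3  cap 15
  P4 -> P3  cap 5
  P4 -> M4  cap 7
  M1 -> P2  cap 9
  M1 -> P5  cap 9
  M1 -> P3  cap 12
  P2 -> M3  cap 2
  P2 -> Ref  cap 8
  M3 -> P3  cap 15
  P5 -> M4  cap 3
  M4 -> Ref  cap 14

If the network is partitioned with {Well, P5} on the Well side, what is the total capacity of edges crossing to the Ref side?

28

Edges leaving {Well, P5}: Well→P4 (2), Well→P2 (8), Well→P3 (15), P5→M4 (3).
Cut capacity = 2 + 8 + 15 + 3 = 28.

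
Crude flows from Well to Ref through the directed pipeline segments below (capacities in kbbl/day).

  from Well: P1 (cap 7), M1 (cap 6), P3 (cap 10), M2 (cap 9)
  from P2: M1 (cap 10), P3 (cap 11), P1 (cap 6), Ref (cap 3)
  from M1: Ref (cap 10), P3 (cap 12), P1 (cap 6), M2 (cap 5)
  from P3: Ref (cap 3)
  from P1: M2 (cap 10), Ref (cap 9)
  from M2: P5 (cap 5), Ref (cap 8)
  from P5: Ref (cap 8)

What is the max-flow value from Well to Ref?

25

Augment Well→M1→Ref: bottleneck 6, flow now 6.
Augment Well→P3→Ref: bottleneck 3, flow now 9.
Augment Well→P1→Ref: bottleneck 7, flow now 16.
Augment Well→M2→Ref: bottleneck 8, flow now 24.
Augment Well→M2→P5→Ref: bottleneck 1, flow now 25.
No augmenting path remains; maximum flow = 25.
In the residual graph, reachable from Well: {Well, P3}.
Min-cut edges: Well→M1 (6), Well→P1 (7), Well→M2 (9), P3→Ref (3); capacity 6 + 7 + 9 + 3 = 25.
This cut is saturated, so no flow can exceed 25.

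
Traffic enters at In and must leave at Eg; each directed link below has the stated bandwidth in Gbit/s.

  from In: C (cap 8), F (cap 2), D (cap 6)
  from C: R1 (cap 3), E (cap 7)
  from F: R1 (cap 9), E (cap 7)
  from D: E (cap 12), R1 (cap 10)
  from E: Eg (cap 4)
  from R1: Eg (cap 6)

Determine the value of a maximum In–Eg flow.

10

Augment In→C→E→Eg: bottleneck 4, flow now 4.
Augment In→C→R1→Eg: bottleneck 3, flow now 7.
Augment In→F→R1→Eg: bottleneck 2, flow now 9.
Augment In→D→R1→Eg: bottleneck 1, flow now 10.
No augmenting path remains; maximum flow = 10.
In the residual graph, reachable from In: {In, C, F, D, E, R1}.
Min-cut edges: E→Eg (4), R1→Eg (6); capacity 4 + 6 = 10.
This cut is saturated, so no flow can exceed 10.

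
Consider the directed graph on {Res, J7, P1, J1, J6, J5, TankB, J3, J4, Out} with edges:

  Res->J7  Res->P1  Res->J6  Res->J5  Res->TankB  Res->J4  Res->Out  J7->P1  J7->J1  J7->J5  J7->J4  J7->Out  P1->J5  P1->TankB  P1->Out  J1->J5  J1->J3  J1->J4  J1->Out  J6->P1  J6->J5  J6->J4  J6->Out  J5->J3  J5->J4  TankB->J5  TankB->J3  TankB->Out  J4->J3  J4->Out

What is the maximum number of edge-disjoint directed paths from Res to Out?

6

Assign every edge capacity 1; by Menger, the answer equals the max flow.
Path Res→Out (+1); total 1.
Path Res→J7→Out (+1); total 2.
Path Res→P1→Out (+1); total 3.
Path Res→J6→Out (+1); total 4.
Path Res→TankB→Out (+1); total 5.
Path Res→J4→Out (+1); total 6.
No residual Res→Out path; max flow = 6.
Certifying cut of size 6: {J4→Out, Res→J6, Res→J7, Res→Out, Res→P1, Res→TankB}.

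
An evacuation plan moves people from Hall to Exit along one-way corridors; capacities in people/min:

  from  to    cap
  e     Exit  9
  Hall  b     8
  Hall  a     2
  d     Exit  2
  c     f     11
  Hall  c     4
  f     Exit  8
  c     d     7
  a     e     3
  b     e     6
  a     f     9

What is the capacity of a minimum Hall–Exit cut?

Augment Hall→a→e→Exit: bottleneck 2, flow now 2.
Augment Hall→b→e→Exit: bottleneck 6, flow now 8.
Augment Hall→c→d→Exit: bottleneck 2, flow now 10.
Augment Hall→c→f→Exit: bottleneck 2, flow now 12.
No augmenting path remains; maximum flow = 12.
By max-flow min-cut, the minimum cut capacity equals the max flow.
In the residual graph, reachable from Hall: {Hall, b}.
Min-cut edges: Hall→a (2), Hall→c (4), b→e (6); capacity 2 + 4 + 6 = 12.

12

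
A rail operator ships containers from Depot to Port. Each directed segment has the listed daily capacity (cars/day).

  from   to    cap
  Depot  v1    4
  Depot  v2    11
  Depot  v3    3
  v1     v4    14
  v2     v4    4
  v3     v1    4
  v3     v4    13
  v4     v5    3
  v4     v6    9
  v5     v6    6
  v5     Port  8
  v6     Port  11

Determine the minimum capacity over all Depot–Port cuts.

11

Augment Depot→v1→v4→v5→Port: bottleneck 3, flow now 3.
Augment Depot→v1→v4→v6→Port: bottleneck 1, flow now 4.
Augment Depot→v2→v4→v6→Port: bottleneck 4, flow now 8.
Augment Depot→v3→v4→v6→Port: bottleneck 3, flow now 11.
No augmenting path remains; maximum flow = 11.
By max-flow min-cut, the minimum cut capacity equals the max flow.
In the residual graph, reachable from Depot: {Depot, v2}.
Min-cut edges: Depot→v1 (4), Depot→v3 (3), v2→v4 (4); capacity 4 + 3 + 4 = 11.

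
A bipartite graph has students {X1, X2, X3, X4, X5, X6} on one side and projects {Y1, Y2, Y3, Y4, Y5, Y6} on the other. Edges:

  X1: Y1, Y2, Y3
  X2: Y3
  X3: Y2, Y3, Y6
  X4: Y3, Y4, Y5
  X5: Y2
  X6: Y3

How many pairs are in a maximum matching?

Unit-capacity flow: source→left, listed edges, right→sink; max matching = max flow.
Augmenting path X1→Y1 (+1); matched 1.
Augmenting path X2→Y3 (+1); matched 2.
Augmenting path X3→Y2 (+1); matched 3.
Augmenting path X4→Y4 (+1); matched 4.
Augmenting path X5→Y2→X3→Y6 (+1); matched 5.
No augmenting path remains; maximum matching = 5.
König certificate: {X1, X3, X4, X5, Y3} is a vertex cover of size 5 (every listed pair touches it), so no matching can be larger.

5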